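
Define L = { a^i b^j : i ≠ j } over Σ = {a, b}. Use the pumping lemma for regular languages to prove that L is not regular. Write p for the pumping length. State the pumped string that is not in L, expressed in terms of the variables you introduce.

a^{p+p!} b^{p+p!}

Suppose for contradiction that L is regular, and let p be the pumping length.
Choose w = a^p b^{p+p!}. Since p ≠ p+p!, w ∈ L; and |w| ≥ p.
The pumping lemma gives a decomposition w = xyz where |xy| ≤ p and |y| ≥ 1.
Since the first p symbols of w are all a's and |xy| ≤ p, y lies entirely in the leading a-block: y = a^k for some k with 1 ≤ k ≤ p.
Since 1 ≤ k ≤ p, k divides p!; set t = 1 + p!/k. Then xy^t z has p + (p!/k)·k = p + p! copies of a. Now the a-count equals the b-count, so i ≠ j fails. So xy^t z = a^{p+p!} b^{p+p!} ∉ L.
This is a contradiction; hence L is not regular.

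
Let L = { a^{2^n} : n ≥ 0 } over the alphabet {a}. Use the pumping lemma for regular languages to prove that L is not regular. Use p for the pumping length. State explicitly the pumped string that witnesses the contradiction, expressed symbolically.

a^{2^p+k}

Toward a contradiction, assume L is regular with pumping length p.
Take w = a^{2^p} ∈ L with |w| = 2^p ≥ p.
By the pumping lemma, w = xyz with |xy| ≤ p and |y| ≥ 1.
Then y = a^k for some k with 1 ≤ k ≤ p.
Pump with i = 2: xy^2z = a^{2^p+k}. Since 1 ≤ k ≤ p < 2^p, we have 2^p < 2^p+k < 2^{p+1}, so 2^p+k is not a power of 2. So xy^2z ∉ L.
This is a contradiction; hence L is not regular.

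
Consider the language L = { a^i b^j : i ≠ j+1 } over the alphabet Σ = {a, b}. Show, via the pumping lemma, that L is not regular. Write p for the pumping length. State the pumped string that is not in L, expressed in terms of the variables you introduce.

a^{p+p!} b^{p+p!-1}

Toward a contradiction, assume L is regular with pumping length p.
Choose w = a^p b^{p+p!-1}. Since p ≠ (p+p!-1)+1 = p+p!, w ∈ L; and |w| ≥ p.
The pumping lemma gives a decomposition w = xyz where |xy| ≤ p and y is nonempty.
Since the first p symbols of w are all a's and |xy| ≤ p, y lies entirely in the leading a-block: y = a^k for some k with 1 ≤ k ≤ p.
Since 1 ≤ k ≤ p, k divides p!; set t = 1 + p!/k. Then xy^t z has p + (p!/k)·k = p + p! copies of a. Now the a-count is p+p! and (b-count)+1 = (p+p!-1)+1 = p+p!, so i ≠ j+1 fails. So xy^t z = a^{p+p!} b^{p+p!-1} ∉ L.
This contradicts the pumping lemma, so L is not regular.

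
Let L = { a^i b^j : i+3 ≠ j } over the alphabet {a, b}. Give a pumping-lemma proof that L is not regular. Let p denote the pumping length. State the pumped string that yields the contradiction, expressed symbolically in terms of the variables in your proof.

Assume L is regular. Let p be the pumping length given by the pumping lemma.
Choose w = a^p b^{p+p!+3}. Since p ≠ (p+p!+3)-3 = p+p!, w ∈ L; and |w| ≥ p.
The pumping lemma gives a decomposition w = xyz where |xy| ≤ p and y is nonempty.
Because |xy| ≤ p and w begins with p copies of a, we have y = a^k with 1 ≤ k ≤ p.
Since 1 ≤ k ≤ p, k divides p!; set t = 1 + p!/k. Then xy^t z has p + (p!/k)·k = p + p! copies of a. Now the a-count is p+p! and (b-count)-3 = (p+p!+3)-3 = p+p!, so i+3 ≠ j fails. So xy^t z = a^{p+p!} b^{p+p!+3} ∉ L.
This is a contradiction; hence L is not regular.

a^{p+p!} b^{p+p!+3}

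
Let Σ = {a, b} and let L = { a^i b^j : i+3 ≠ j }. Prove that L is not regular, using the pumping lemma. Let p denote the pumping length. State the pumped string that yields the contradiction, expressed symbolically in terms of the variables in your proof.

Assume L is regular; let p be its pumping constant.
Choose w = a^p b^{p+p!+3}. Since p ≠ (p+p!+3)-3 = p+p!, w ∈ L; and |w| ≥ p.
The pumping lemma gives a decomposition w = xyz where |xy| ≤ p and |y| ≥ 1.
Because |xy| ≤ p and w begins with p copies of a, we have y = a^k with 1 ≤ k ≤ p.
Since 1 ≤ k ≤ p, k divides p!; set t = 1 + p!/k. Then xy^t z has p + (p!/k)·k = p + p! copies of a. Now the a-count is p+p! and (b-count)-3 = (p+p!+3)-3 = p+p!, so i+3 ≠ j fails. So xy^t z = a^{p+p!} b^{p+p!+3} ∉ L.
This contradicts the pumping lemma, so L is not regular.

a^{p+p!} b^{p+p!+3}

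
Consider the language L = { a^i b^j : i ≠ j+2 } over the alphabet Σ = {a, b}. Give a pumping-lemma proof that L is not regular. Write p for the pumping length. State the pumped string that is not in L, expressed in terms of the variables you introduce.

a^{p+p!} b^{p+p!-2}

Toward a contradiction, assume L is regular with pumping length p.
Choose w = a^p b^{p+p!-2}. Since p ≠ (p+p!-2)+2 = p+p!, w ∈ L; and |w| ≥ p.
The pumping lemma gives a decomposition w = xyz where |xy| ≤ p and |y| ≥ 1.
Since the first p symbols of w are all a's and |xy| ≤ p, y lies entirely in the leading a-block: y = a^k for some k with 1 ≤ k ≤ p.
Since 1 ≤ k ≤ p, k divides p!; set t = 1 + p!/k. Then xy^t z has p + (p!/k)·k = p + p! copies of a. Now the a-count is p+p! and (b-count)+2 = (p+p!-2)+2 = p+p!, so i ≠ j+2 fails. So xy^t z = a^{p+p!} b^{p+p!-2} ∉ L.
Contradiction. Therefore L is not regular.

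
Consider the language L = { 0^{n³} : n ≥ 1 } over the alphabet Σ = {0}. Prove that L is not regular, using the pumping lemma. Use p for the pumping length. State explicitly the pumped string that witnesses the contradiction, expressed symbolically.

0^{p³+k}

Suppose for contradiction that L is regular, and let p be the pumping length.
Take w = 0^{p³} ∈ L with |w| = p³ ≥ p.
The pumping lemma gives a decomposition w = xyz where |xy| ≤ p and y is nonempty.
Then y = 0^k for some k with 1 ≤ k ≤ p.
Pump with i = 2: xy^2z = 0^{p³+k}. Since 1 ≤ k ≤ p, p³ < p³+k ≤ p³+p < p³+3p²+3p+1 = (p+1)³, so p³+k is not a perfect cube. So xy^2z ∉ L.
This contradicts the pumping lemma, so L is not regular.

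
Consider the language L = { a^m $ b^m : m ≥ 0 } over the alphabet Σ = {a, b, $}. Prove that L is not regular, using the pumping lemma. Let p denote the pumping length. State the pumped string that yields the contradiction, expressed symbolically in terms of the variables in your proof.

Toward a contradiction, assume L is regular with pumping length p.
Take w = a^p $ b^p ∈ L with |w| = 2p+1 ≥ p.
By the pumping lemma, w = xyz with |xy| ≤ p and |y| ≥ 1.
The first p characters of w are a's, so xy (and hence y) consists only of a's. Write y = a^k, 1 ≤ k ≤ p.
Pump with i = 2: xy^2z = a^{p+k} $ b^p, which would require p+k = p. But k ≥ 1, so xy^2z ∉ L.
This is a contradiction; hence L is not regular.

a^{p+k} $ b^p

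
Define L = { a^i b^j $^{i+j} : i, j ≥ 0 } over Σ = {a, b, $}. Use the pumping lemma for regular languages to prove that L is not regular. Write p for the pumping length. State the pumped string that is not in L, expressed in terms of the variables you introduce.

a^{p+k} b^p $^{2p}

Suppose for contradiction that L is regular, and let p be the pumping length.
Take w = a^p b^p $^{2p} ∈ L (with i=j=p, i+j=2p), |w| = 4p ≥ p.
The pumping lemma gives a decomposition w = xyz where |xy| ≤ p and y is nonempty.
Since the first p symbols of w are all a's and |xy| ≤ p, y lies entirely in the leading a-block: y = a^k for some k with 1 ≤ k ≤ p.
Consider xy^2z = a^{p+k} b^p $^{2p}. Now the a- and b-counts sum to 2p+k, but the $-count is 2p ≠ 2p+k. So xy^2z ∉ L.
This is a contradiction; hence L is not regular.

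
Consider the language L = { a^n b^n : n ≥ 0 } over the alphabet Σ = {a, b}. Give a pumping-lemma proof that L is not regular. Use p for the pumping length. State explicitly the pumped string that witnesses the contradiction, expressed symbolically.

Suppose for contradiction that L is regular, and let p be the pumping length.
Choose w = a^p b^p, which is in L with |w| = 2p ≥ p.
Write w = xyz as guaranteed by the lemma, with |xy| ≤ p and |y| ≥ 1.
Since the first p symbols of w are all a's and |xy| ≤ p, y lies entirely in the leading a-block: y = a^k for some k with 1 ≤ k ≤ p.
Pump with i = 2: xy^2z = a^{p+k} b^p. For this to lie in L we would need p = p+k, which forces k = 0. But k ≥ 1, so xy^2z ∉ L.
This contradicts the pumping lemma, so L is not regular.

a^{p+k} b^p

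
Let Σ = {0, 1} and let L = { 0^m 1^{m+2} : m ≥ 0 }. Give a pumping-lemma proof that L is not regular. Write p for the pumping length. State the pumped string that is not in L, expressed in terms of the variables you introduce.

0^{p+k} 1^{p+2}

Assume L is regular; let p be its pumping constant.
Choose w = 0^p 1^{p+2}, which is in L with |w| = 2p+2 ≥ p.
Write w = xyz as guaranteed by the lemma, with |xy| ≤ p and |y| ≥ 1.
Since the first p symbols of w are all 0's and |xy| ≤ p, y lies entirely in the leading 0-block: y = 0^k for some k with 1 ≤ k ≤ p.
Pump with i = 2: xy^2z = 0^{p+k} 1^{p+2}. For this to lie in L we would need p+2 = (p+k)+2, which forces k = 0. But k ≥ 1, so xy^2z ∉ L.
This is a contradiction; hence L is not regular.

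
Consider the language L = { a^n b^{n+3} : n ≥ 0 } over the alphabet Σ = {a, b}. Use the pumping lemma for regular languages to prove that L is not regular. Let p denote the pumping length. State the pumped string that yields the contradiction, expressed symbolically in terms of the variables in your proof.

Toward a contradiction, assume L is regular with pumping length p.
Let w = a^p b^{p+3} ∈ L; note |w| = 2p+3 ≥ p.
By the pumping lemma, w = xyz with |xy| ≤ p and |y| > 0.
Because |xy| ≤ p and w begins with p copies of a, we have y = a^k with 1 ≤ k ≤ p.
Pump with i = 2: xy^2z = a^{p+k} b^{p+3}. For this to lie in L we would need p+3 = (p+k)+3, which forces k = 0. But k ≥ 1, so xy^2z ∉ L.
Contradiction. Therefore L is not regular.

a^{p+k} b^{p+3}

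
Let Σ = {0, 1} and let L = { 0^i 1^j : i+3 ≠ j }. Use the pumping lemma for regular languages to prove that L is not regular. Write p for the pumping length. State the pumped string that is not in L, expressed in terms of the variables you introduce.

Toward a contradiction, assume L is regular with pumping length p.
Choose w = 0^p 1^{p+p!+3}. Since p ≠ (p+p!+3)-3 = p+p!, w ∈ L; and |w| ≥ p.
Write w = xyz as guaranteed by the lemma, with |xy| ≤ p and y is nonempty.
Because |xy| ≤ p and w begins with p copies of 0, we have y = 0^k with 1 ≤ k ≤ p.
Since 1 ≤ k ≤ p, k divides p!; set t = 1 + p!/k. Then xy^t z has p + (p!/k)·k = p + p! copies of 0. Now the 0-count is p+p! and (1-count)-3 = (p+p!+3)-3 = p+p!, so i+3 ≠ j fails. So xy^t z = 0^{p+p!} 1^{p+p!+3} ∉ L.
This contradicts the pumping lemma, so L is not regular.

0^{p+p!} 1^{p+p!+3}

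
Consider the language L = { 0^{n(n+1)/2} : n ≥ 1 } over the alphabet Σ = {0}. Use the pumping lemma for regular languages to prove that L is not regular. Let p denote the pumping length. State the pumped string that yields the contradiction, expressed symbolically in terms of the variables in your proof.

0^{p(p+1)/2+k}

Assume L is regular; let p be its pumping constant.
Take w = 0^{p(p+1)/2} ∈ L with |w| = p(p+1)/2 ≥ p.
By the pumping lemma, w = xyz with |xy| ≤ p and |y| > 0.
Then y = 0^k for some k with 1 ≤ k ≤ p.
Pump with i = 2: xy^2z = 0^{p(p+1)/2+k}. Since 1 ≤ k ≤ p, p(p+1)/2 < p(p+1)/2+k ≤ p(p+1)/2+p < (p+1)(p+2)/2, so p(p+1)/2+k is strictly between consecutive triangular numbers. So xy^2z ∉ L.
This contradicts the pumping lemma, so L is not regular.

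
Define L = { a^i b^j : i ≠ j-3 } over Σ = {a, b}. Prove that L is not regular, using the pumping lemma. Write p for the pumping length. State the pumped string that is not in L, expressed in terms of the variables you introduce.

Assume L is regular. Let p be the pumping length given by the pumping lemma.
Choose w = a^p b^{p+p!+3}. Since p ≠ (p+p!+3)-3 = p+p!, w ∈ L; and |w| ≥ p.
The pumping lemma gives a decomposition w = xyz where |xy| ≤ p and |y| > 0.
Since the first p symbols of w are all a's and |xy| ≤ p, y lies entirely in the leading a-block: y = a^k for some k with 1 ≤ k ≤ p.
Since 1 ≤ k ≤ p, k divides p!; set t = 1 + p!/k. Then xy^t z has p + (p!/k)·k = p + p! copies of a. Now the a-count is p+p! and (b-count)-3 = (p+p!+3)-3 = p+p!, so i ≠ j-3 fails. So xy^t z = a^{p+p!} b^{p+p!+3} ∉ L.
This contradicts the pumping lemma, so L is not regular.

a^{p+p!} b^{p+p!+3}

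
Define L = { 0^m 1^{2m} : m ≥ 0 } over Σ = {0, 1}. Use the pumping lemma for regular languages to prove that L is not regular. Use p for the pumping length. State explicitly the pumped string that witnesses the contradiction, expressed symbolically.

0^{p+k} 1^{2p}

Assume L is regular. Let p be the pumping length given by the pumping lemma.
Take w = 0^p 1^{2p}. Then w ∈ L and |w| = 3p ≥ p.
By the pumping lemma, w = xyz with |xy| ≤ p and y is nonempty.
Because |xy| ≤ p and w begins with p copies of 0, we have y = 0^k with 1 ≤ k ≤ p.
Pump with i = 2: xy^2z = 0^{p+k} 1^{2p}. For this to lie in L we would need 2p = 2(p+k), which forces k = 0. But k ≥ 1, so xy^2z ∉ L.
This is a contradiction; hence L is not regular.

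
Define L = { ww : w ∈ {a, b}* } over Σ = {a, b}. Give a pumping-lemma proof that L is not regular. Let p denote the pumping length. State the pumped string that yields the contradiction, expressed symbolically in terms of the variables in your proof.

Toward a contradiction, assume L is regular with pumping length p.
Take w = a^p b^p a^p b^p = uu where u = a^pb^p; then w ∈ L and |w| = 4p ≥ p.
Write w = xyz as guaranteed by the lemma, with |xy| ≤ p and |y| > 0.
Because |xy| ≤ p and w begins with p copies of a, we have y = a^k with 1 ≤ k ≤ p.
Pump with i = 2: xy^2z = a^{p+k} b^p a^p b^p, of length 4p+k. Suppose this equals vv. The string starts with a and ends with b, so v does too; thus the boundary between the two copies of v is a b→a transition. There is exactly one such transition, at position 2p+k, so |v| = 2p+k and |vv| = 4p+2k ≠ 4p+k since k ≥ 1. So xy^2z ∉ L.
This is a contradiction; hence L is not regular.

a^{p+k} b^p a^p b^p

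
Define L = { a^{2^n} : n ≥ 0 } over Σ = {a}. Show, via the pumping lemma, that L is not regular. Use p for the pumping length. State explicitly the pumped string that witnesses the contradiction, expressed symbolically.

Toward a contradiction, assume L is regular with pumping length p.
Take w = a^{2^p} ∈ L with |w| = 2^p ≥ p.
By the pumping lemma, w = xyz with |xy| ≤ p and |y| > 0.
Then y = a^k for some k with 1 ≤ k ≤ p.
Pump with i = 2: xy^2z = a^{2^p+k}. Since 1 ≤ k ≤ p < 2^p, we have 2^p < 2^p+k < 2^{p+1}, so 2^p+k is not a power of 2. So xy^2z ∉ L.
Contradiction. Therefore L is not regular.

a^{2^p+k}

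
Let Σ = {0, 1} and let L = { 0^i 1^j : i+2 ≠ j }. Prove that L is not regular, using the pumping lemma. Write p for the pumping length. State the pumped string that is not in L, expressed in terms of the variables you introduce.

0^{p+p!} 1^{p+p!+2}

Assume L is regular. Let p be the pumping length given by the pumping lemma.
Choose w = 0^p 1^{p+p!+2}. Since p ≠ (p+p!+2)-2 = p+p!, w ∈ L; and |w| ≥ p.
The pumping lemma gives a decomposition w = xyz where |xy| ≤ p and |y| ≥ 1.
The first p characters of w are 0's, so xy (and hence y) consists only of 0's. Write y = 0^k, 1 ≤ k ≤ p.
Since 1 ≤ k ≤ p, k divides p!; set t = 1 + p!/k. Then xy^t z has p + (p!/k)·k = p + p! copies of 0. Now the 0-count is p+p! and (1-count)-2 = (p+p!+2)-2 = p+p!, so i+2 ≠ j fails. So xy^t z = 0^{p+p!} 1^{p+p!+2} ∉ L.
Contradiction. Therefore L is not regular.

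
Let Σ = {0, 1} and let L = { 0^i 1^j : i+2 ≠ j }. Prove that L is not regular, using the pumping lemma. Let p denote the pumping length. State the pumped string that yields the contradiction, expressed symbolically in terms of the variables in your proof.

0^{p+p!} 1^{p+p!+2}

Assume L is regular. Let p be the pumping length given by the pumping lemma.
Choose w = 0^p 1^{p+p!+2}. Since p ≠ (p+p!+2)-2 = p+p!, w ∈ L; and |w| ≥ p.
Write w = xyz as guaranteed by the lemma, with |xy| ≤ p and |y| > 0.
The first p characters of w are 0's, so xy (and hence y) consists only of 0's. Write y = 0^k, 1 ≤ k ≤ p.
Since 1 ≤ k ≤ p, k divides p!; set t = 1 + p!/k. Then xy^t z has p + (p!/k)·k = p + p! copies of 0. Now the 0-count is p+p! and (1-count)-2 = (p+p!+2)-2 = p+p!, so i+2 ≠ j fails. So xy^t z = 0^{p+p!} 1^{p+p!+2} ∉ L.
This is a contradiction; hence L is not regular.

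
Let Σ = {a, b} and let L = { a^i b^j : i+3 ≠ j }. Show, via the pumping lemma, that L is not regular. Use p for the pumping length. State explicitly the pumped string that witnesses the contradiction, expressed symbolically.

a^{p+p!} b^{p+p!+3}

Assume L is regular. Let p be the pumping length given by the pumping lemma.
Choose w = a^p b^{p+p!+3}. Since p ≠ (p+p!+3)-3 = p+p!, w ∈ L; and |w| ≥ p.
Write w = xyz as guaranteed by the lemma, with |xy| ≤ p and |y| ≥ 1.
Since the first p symbols of w are all a's and |xy| ≤ p, y lies entirely in the leading a-block: y = a^k for some k with 1 ≤ k ≤ p.
Since 1 ≤ k ≤ p, k divides p!; set t = 1 + p!/k. Then xy^t z has p + (p!/k)·k = p + p! copies of a. Now the a-count is p+p! and (b-count)-3 = (p+p!+3)-3 = p+p!, so i+3 ≠ j fails. So xy^t z = a^{p+p!} b^{p+p!+3} ∉ L.
This is a contradiction; hence L is not regular.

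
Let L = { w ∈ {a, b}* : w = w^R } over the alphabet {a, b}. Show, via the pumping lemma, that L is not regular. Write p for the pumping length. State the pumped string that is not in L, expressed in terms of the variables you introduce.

a^{p+k} b a^p

Assume L is regular. Let p be the pumping length given by the pumping lemma.
Take w = a^p b a^p, a palindrome of length 2p+1 ≥ p.
The pumping lemma gives a decomposition w = xyz where |xy| ≤ p and |y| > 0.
Because |xy| ≤ p and w begins with p copies of a, we have y = a^k with 1 ≤ k ≤ p.
Pump with i = 2: xy^2z = a^{p+k} b a^p. Its reverse is a^p b a^{p+k}, which differs from xy^2z since k ≥ 1. So xy^2z is not a palindrome and xy^2z ∉ L.
This is a contradiction; hence L is not regular.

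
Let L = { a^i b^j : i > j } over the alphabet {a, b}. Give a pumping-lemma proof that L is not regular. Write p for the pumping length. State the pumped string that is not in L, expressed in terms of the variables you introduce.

a^{p+1-k} b^p

Assume L is regular; let p be its pumping constant.
Choose w = a^{p+1} b^p ∈ L, with |w| = 2p+1 ≥ p.
Write w = xyz as guaranteed by the lemma, with |xy| ≤ p and |y| > 0.
The first p characters of w are a's, so xy (and hence y) consists only of a's. Write y = a^k, 1 ≤ k ≤ p.
Consider xy^0z = xz = a^{p+1-k} b^p. Since k ≥ 1, the a-count p+1-k is at most p, so i > j fails; thus xz ∉ L.
Contradiction. Therefore L is not regular.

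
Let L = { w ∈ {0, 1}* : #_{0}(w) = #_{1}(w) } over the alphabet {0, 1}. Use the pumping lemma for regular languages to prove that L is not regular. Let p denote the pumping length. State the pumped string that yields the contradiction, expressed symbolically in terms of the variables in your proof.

0^{p+k} 1^p

Suppose for contradiction that L is regular, and let p be the pumping length.
Choose w = 0^p 1^p ∈ L with |w| = 2p ≥ p.
The pumping lemma gives a decomposition w = xyz where |xy| ≤ p and |y| > 0.
Since the first p symbols of w are all 0's and |xy| ≤ p, y lies entirely in the leading 0-block: y = 0^k for some k with 1 ≤ k ≤ p.
Pump with i = 2: xy^2z = 0^{p+k} 1^p has p+k occurrences of 0 but only p of 1. Since k ≥ 1 the counts differ, so xy^2z ∉ L.
This is a contradiction; hence L is not regular.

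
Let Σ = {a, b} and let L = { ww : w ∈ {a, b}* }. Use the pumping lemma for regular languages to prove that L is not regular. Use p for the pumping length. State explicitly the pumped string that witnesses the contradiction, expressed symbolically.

a^{p+k} b^p a^p b^p

Assume L is regular; let p be its pumping constant.
Take w = a^p b^p a^p b^p = uu where u = a^pb^p; then w ∈ L and |w| = 4p ≥ p.
The pumping lemma gives a decomposition w = xyz where |xy| ≤ p and |y| > 0.
Since the first p symbols of w are all a's and |xy| ≤ p, y lies entirely in the leading a-block: y = a^k for some k with 1 ≤ k ≤ p.
Pump with i = 2: xy^2z = a^{p+k} b^p a^p b^p, of length 4p+k. Suppose this equals vv. The string starts with a and ends with b, so v does too; thus the boundary between the two copies of v is a b→a transition. There is exactly one such transition, at position 2p+k, so |v| = 2p+k and |vv| = 4p+2k ≠ 4p+k since k ≥ 1. So xy^2z ∉ L.
Contradiction. Therefore L is not regular.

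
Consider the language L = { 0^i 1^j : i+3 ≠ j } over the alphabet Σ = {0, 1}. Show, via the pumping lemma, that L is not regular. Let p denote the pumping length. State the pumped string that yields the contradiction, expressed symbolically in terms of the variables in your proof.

Toward a contradiction, assume L is regular with pumping length p.
Choose w = 0^p 1^{p+p!+3}. Since p ≠ (p+p!+3)-3 = p+p!, w ∈ L; and |w| ≥ p.
By the pumping lemma, w = xyz with |xy| ≤ p and |y| ≥ 1.
Because |xy| ≤ p and w begins with p copies of 0, we have y = 0^k with 1 ≤ k ≤ p.
Since 1 ≤ k ≤ p, k divides p!; set t = 1 + p!/k. Then xy^t z has p + (p!/k)·k = p + p! copies of 0. Now the 0-count is p+p! and (1-count)-3 = (p+p!+3)-3 = p+p!, so i+3 ≠ j fails. So xy^t z = 0^{p+p!} 1^{p+p!+3} ∉ L.
This is a contradiction; hence L is not regular.

0^{p+p!} 1^{p+p!+3}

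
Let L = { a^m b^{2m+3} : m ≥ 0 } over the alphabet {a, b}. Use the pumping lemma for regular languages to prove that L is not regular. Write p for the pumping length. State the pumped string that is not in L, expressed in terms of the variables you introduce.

Suppose for contradiction that L is regular, and let p be the pumping length.
Take w = a^p b^{2p+3}. Then w ∈ L and |w| = 3p+3 ≥ p.
The pumping lemma gives a decomposition w = xyz where |xy| ≤ p and |y| ≥ 1.
Because |xy| ≤ p and w begins with p copies of a, we have y = a^k with 1 ≤ k ≤ p.
Pump with i = 2: xy^2z = a^{p+k} b^{2p+3}. For this to lie in L we would need 2p+3 = 2(p+k)+3, which forces k = 0. But k ≥ 1, so xy^2z ∉ L.
Contradiction. Therefore L is not regular.

a^{p+k} b^{2p+3}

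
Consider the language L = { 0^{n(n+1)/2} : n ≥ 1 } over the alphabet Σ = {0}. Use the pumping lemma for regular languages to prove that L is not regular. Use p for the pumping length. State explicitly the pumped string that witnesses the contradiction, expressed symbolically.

Assume L is regular. Let p be the pumping length given by the pumping lemma.
Take w = 0^{p(p+1)/2} ∈ L with |w| = p(p+1)/2 ≥ p.
By the pumping lemma, w = xyz with |xy| ≤ p and y is nonempty.
Then y = 0^k for some k with 1 ≤ k ≤ p.
Pump with i = 2: xy^2z = 0^{p(p+1)/2+k}. Since 1 ≤ k ≤ p, p(p+1)/2 < p(p+1)/2+k ≤ p(p+1)/2+p < (p+1)(p+2)/2, so p(p+1)/2+k is strictly between consecutive triangular numbers. So xy^2z ∉ L.
Contradiction. Therefore L is not regular.

0^{p(p+1)/2+k}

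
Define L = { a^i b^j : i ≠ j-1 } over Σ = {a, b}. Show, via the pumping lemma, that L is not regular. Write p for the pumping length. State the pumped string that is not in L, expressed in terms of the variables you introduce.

Suppose for contradiction that L is regular, and let p be the pumping length.
Choose w = a^p b^{p+p!+1}. Since p ≠ (p+p!+1)-1 = p+p!, w ∈ L; and |w| ≥ p.
The pumping lemma gives a decomposition w = xyz where |xy| ≤ p and |y| ≥ 1.
The first p characters of w are a's, so xy (and hence y) consists only of a's. Write y = a^k, 1 ≤ k ≤ p.
Since 1 ≤ k ≤ p, k divides p!; set t = 1 + p!/k. Then xy^t z has p + (p!/k)·k = p + p! copies of a. Now the a-count is p+p! and (b-count)-1 = (p+p!+1)-1 = p+p!, so i ≠ j-1 fails. So xy^t z = a^{p+p!} b^{p+p!+1} ∉ L.
This contradicts the pumping lemma, so L is not regular.

a^{p+p!} b^{p+p!+1}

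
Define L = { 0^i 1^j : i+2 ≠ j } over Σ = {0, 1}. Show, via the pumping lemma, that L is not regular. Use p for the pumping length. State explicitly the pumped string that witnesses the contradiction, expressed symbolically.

0^{p+p!} 1^{p+p!+2}

Assume L is regular. Let p be the pumping length given by the pumping lemma.
Choose w = 0^p 1^{p+p!+2}. Since p ≠ (p+p!+2)-2 = p+p!, w ∈ L; and |w| ≥ p.
Write w = xyz as guaranteed by the lemma, with |xy| ≤ p and y is nonempty.
The first p characters of w are 0's, so xy (and hence y) consists only of 0's. Write y = 0^k, 1 ≤ k ≤ p.
Since 1 ≤ k ≤ p, k divides p!; set t = 1 + p!/k. Then xy^t z has p + (p!/k)·k = p + p! copies of 0. Now the 0-count is p+p! and (1-count)-2 = (p+p!+2)-2 = p+p!, so i+2 ≠ j fails. So xy^t z = 0^{p+p!} 1^{p+p!+2} ∉ L.
Contradiction. Therefore L is not regular.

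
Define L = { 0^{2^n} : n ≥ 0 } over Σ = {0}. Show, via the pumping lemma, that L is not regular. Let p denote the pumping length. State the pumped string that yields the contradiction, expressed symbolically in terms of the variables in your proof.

0^{2^p+k}

Suppose for contradiction that L is regular, and let p be the pumping length.
Take w = 0^{2^p} ∈ L with |w| = 2^p ≥ p.
The pumping lemma gives a decomposition w = xyz where |xy| ≤ p and |y| > 0.
Then y = 0^k for some k with 1 ≤ k ≤ p.
Pump with i = 2: xy^2z = 0^{2^p+k}. Since 1 ≤ k ≤ p < 2^p, we have 2^p < 2^p+k < 2^{p+1}, so 2^p+k is not a power of 2. So xy^2z ∉ L.
This is a contradiction; hence L is not regular.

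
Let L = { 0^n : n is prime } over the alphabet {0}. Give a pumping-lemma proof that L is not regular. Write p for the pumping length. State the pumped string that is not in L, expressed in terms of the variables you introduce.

0^{q(1+k)}

Suppose for contradiction that L is regular, and let p be the pumping length.
Let q be a prime with q ≥ p+2 (infinitely many primes exist), and take w = 0^q ∈ L with |w| = q ≥ p.
The pumping lemma gives a decomposition w = xyz where |xy| ≤ p and |y| > 0.
Then y = 0^k for some k with 1 ≤ k ≤ p.
Since 1 ≤ k ≤ p, |xz| = q-k. Pump with i = q+1: |xy^{q+1}z| = (q-k)+(q+1)k = q+qk = q(1+k), which is composite (both factors ≥ 2). So xy^{q+1}z = 0^{q(1+k)} ∉ L.
This is a contradiction; hence L is not regular.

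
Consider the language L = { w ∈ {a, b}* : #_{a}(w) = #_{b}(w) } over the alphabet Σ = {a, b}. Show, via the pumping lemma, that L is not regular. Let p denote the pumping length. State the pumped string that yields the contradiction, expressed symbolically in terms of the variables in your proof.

Suppose for contradiction that L is regular, and let p be the pumping length.
Choose w = a^p b^p ∈ L with |w| = 2p ≥ p.
The pumping lemma gives a decomposition w = xyz where |xy| ≤ p and |y| > 0.
Since the first p symbols of w are all a's and |xy| ≤ p, y lies entirely in the leading a-block: y = a^k for some k with 1 ≤ k ≤ p.
Pump with i = 2: xy^2z = a^{p+k} b^p has p+k occurrences of a but only p of b. Since k ≥ 1 the counts differ, so xy^2z ∉ L.
This contradicts the pumping lemma, so L is not regular.

a^{p+k} b^p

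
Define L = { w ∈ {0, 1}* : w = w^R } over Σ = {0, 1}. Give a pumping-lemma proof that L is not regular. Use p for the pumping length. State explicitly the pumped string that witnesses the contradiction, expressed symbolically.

0^{p+k} 1 0^p

Suppose for contradiction that L is regular, and let p be the pumping length.
Take w = 0^p 1 0^p, a palindrome of length 2p+1 ≥ p.
The pumping lemma gives a decomposition w = xyz where |xy| ≤ p and |y| ≥ 1.
Since the first p symbols of w are all 0's and |xy| ≤ p, y lies entirely in the leading 0-block: y = 0^k for some k with 1 ≤ k ≤ p.
Pump with i = 2: xy^2z = 0^{p+k} 1 0^p. Its reverse is 0^p 1 0^{p+k}, which differs from xy^2z since k ≥ 1. So xy^2z is not a palindrome and xy^2z ∉ L.
This contradicts the pumping lemma, so L is not regular.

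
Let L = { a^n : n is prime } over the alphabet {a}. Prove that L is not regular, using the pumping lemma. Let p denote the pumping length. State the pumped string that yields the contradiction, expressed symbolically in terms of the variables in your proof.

a^{q(1+k)}

Suppose for contradiction that L is regular, and let p be the pumping length.
Let q be a prime with q ≥ p+2 (infinitely many primes exist), and take w = a^q ∈ L with |w| = q ≥ p.
Write w = xyz as guaranteed by the lemma, with |xy| ≤ p and |y| ≥ 1.
Then y = a^k for some k with 1 ≤ k ≤ p.
Since 1 ≤ k ≤ p, |xz| = q-k. Pump with i = q+1: |xy^{q+1}z| = (q-k)+(q+1)k = q+qk = q(1+k), which is composite (both factors ≥ 2). So xy^{q+1}z = a^{q(1+k)} ∉ L.
This contradicts the pumping lemma, so L is not regular.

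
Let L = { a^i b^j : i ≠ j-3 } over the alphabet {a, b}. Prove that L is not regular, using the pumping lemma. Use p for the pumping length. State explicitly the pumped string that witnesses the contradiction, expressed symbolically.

Assume L is regular; let p be its pumping constant.
Choose w = a^p b^{p+p!+3}. Since p ≠ (p+p!+3)-3 = p+p!, w ∈ L; and |w| ≥ p.
The pumping lemma gives a decomposition w = xyz where |xy| ≤ p and |y| > 0.
Because |xy| ≤ p and w begins with p copies of a, we have y = a^k with 1 ≤ k ≤ p.
Since 1 ≤ k ≤ p, k divides p!; set t = 1 + p!/k. Then xy^t z has p + (p!/k)·k = p + p! copies of a. Now the a-count is p+p! and (b-count)-3 = (p+p!+3)-3 = p+p!, so i ≠ j-3 fails. So xy^t z = a^{p+p!} b^{p+p!+3} ∉ L.
This is a contradiction; hence L is not regular.

a^{p+p!} b^{p+p!+3}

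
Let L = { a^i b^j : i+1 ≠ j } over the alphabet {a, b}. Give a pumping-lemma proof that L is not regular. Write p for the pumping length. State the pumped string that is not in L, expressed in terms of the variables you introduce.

a^{p+p!} b^{p+p!+1}

Toward a contradiction, assume L is regular with pumping length p.
Choose w = a^p b^{p+p!+1}. Since p ≠ (p+p!+1)-1 = p+p!, w ∈ L; and |w| ≥ p.
The pumping lemma gives a decomposition w = xyz where |xy| ≤ p and |y| ≥ 1.
The first p characters of w are a's, so xy (and hence y) consists only of a's. Write y = a^k, 1 ≤ k ≤ p.
Since 1 ≤ k ≤ p, k divides p!; set t = 1 + p!/k. Then xy^t z has p + (p!/k)·k = p + p! copies of a. Now the a-count is p+p! and (b-count)-1 = (p+p!+1)-1 = p+p!, so i+1 ≠ j fails. So xy^t z = a^{p+p!} b^{p+p!+1} ∉ L.
Contradiction. Therefore L is not regular.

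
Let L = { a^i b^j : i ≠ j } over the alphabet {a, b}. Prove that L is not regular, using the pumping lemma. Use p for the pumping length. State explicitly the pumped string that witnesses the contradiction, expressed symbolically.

a^{p+p!} b^{p+p!}

Assume L is regular; let p be its pumping constant.
Choose w = a^p b^{p+p!}. Since p ≠ p+p!, w ∈ L; and |w| ≥ p.
The pumping lemma gives a decomposition w = xyz where |xy| ≤ p and y is nonempty.
Since the first p symbols of w are all a's and |xy| ≤ p, y lies entirely in the leading a-block: y = a^k for some k with 1 ≤ k ≤ p.
Since 1 ≤ k ≤ p, k divides p!; set t = 1 + p!/k. Then xy^t z has p + (p!/k)·k = p + p! copies of a. Now the a-count equals the b-count, so i ≠ j fails. So xy^t z = a^{p+p!} b^{p+p!} ∉ L.
This is a contradiction; hence L is not regular.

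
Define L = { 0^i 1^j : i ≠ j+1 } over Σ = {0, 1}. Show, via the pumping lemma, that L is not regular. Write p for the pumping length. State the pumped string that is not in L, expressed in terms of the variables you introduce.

Suppose for contradiction that L is regular, and let p be the pumping length.
Choose w = 0^p 1^{p+p!-1}. Since p ≠ (p+p!-1)+1 = p+p!, w ∈ L; and |w| ≥ p.
Write w = xyz as guaranteed by the lemma, with |xy| ≤ p and |y| ≥ 1.
Because |xy| ≤ p and w begins with p copies of 0, we have y = 0^k with 1 ≤ k ≤ p.
Since 1 ≤ k ≤ p, k divides p!; set t = 1 + p!/k. Then xy^t z has p + (p!/k)·k = p + p! copies of 0. Now the 0-count is p+p! and (1-count)+1 = (p+p!-1)+1 = p+p!, so i ≠ j+1 fails. So xy^t z = 0^{p+p!} 1^{p+p!-1} ∉ L.
Contradiction. Therefore L is not regular.

0^{p+p!} 1^{p+p!-1}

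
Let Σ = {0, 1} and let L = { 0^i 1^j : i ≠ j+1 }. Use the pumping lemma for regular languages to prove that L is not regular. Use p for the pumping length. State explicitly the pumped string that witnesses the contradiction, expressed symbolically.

0^{p+p!} 1^{p+p!-1}

Suppose for contradiction that L is regular, and let p be the pumping length.
Choose w = 0^p 1^{p+p!-1}. Since p ≠ (p+p!-1)+1 = p+p!, w ∈ L; and |w| ≥ p.
Write w = xyz as guaranteed by the lemma, with |xy| ≤ p and |y| ≥ 1.
The first p characters of w are 0's, so xy (and hence y) consists only of 0's. Write y = 0^k, 1 ≤ k ≤ p.
Since 1 ≤ k ≤ p, k divides p!; set t = 1 + p!/k. Then xy^t z has p + (p!/k)·k = p + p! copies of 0. Now the 0-count is p+p! and (1-count)+1 = (p+p!-1)+1 = p+p!, so i ≠ j+1 fails. So xy^t z = 0^{p+p!} 1^{p+p!-1} ∉ L.
This is a contradiction; hence L is not regular.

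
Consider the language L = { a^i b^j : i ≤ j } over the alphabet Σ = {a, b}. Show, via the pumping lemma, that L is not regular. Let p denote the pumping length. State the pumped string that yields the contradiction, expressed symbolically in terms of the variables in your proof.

a^{p+k} b^p

Assume L is regular. Let p be the pumping length given by the pumping lemma.
Choose w = a^p b^p ∈ L, with |w| = 2p ≥ p.
By the pumping lemma, w = xyz with |xy| ≤ p and y is nonempty.
The first p characters of w are a's, so xy (and hence y) consists only of a's. Write y = a^k, 1 ≤ k ≤ p.
Consider xy^2z = a^{p+k} b^p. Since k ≥ 1, the a-count p+k exceeds the b-count p, so i ≤ j fails; thus xy^2z ∉ L.
This is a contradiction; hence L is not regular.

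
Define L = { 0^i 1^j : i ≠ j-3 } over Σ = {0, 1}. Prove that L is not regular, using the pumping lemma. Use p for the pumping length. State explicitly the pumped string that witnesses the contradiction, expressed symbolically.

Toward a contradiction, assume L is regular with pumping length p.
Choose w = 0^p 1^{p+p!+3}. Since p ≠ (p+p!+3)-3 = p+p!, w ∈ L; and |w| ≥ p.
The pumping lemma gives a decomposition w = xyz where |xy| ≤ p and |y| ≥ 1.
Because |xy| ≤ p and w begins with p copies of 0, we have y = 0^k with 1 ≤ k ≤ p.
Since 1 ≤ k ≤ p, k divides p!; set t = 1 + p!/k. Then xy^t z has p + (p!/k)·k = p + p! copies of 0. Now the 0-count is p+p! and (1-count)-3 = (p+p!+3)-3 = p+p!, so i ≠ j-3 fails. So xy^t z = 0^{p+p!} 1^{p+p!+3} ∉ L.
Contradiction. Therefore L is not regular.

0^{p+p!} 1^{p+p!+3}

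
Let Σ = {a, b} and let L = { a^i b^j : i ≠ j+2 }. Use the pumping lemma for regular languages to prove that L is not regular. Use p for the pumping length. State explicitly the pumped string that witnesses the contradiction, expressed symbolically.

Suppose for contradiction that L is regular, and let p be the pumping length.
Choose w = a^p b^{p+p!-2}. Since p ≠ (p+p!-2)+2 = p+p!, w ∈ L; and |w| ≥ p.
The pumping lemma gives a decomposition w = xyz where |xy| ≤ p and y is nonempty.
Because |xy| ≤ p and w begins with p copies of a, we have y = a^k with 1 ≤ k ≤ p.
Since 1 ≤ k ≤ p, k divides p!; set t = 1 + p!/k. Then xy^t z has p + (p!/k)·k = p + p! copies of a. Now the a-count is p+p! and (b-count)+2 = (p+p!-2)+2 = p+p!, so i ≠ j+2 fails. So xy^t z = a^{p+p!} b^{p+p!-2} ∉ L.
This contradicts the pumping lemma, so L is not regular.

a^{p+p!} b^{p+p!-2}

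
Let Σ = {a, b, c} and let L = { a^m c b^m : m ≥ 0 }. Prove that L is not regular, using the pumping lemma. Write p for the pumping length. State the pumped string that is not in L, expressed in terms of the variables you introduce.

Assume L is regular. Let p be the pumping length given by the pumping lemma.
Take w = a^p c b^p ∈ L with |w| = 2p+1 ≥ p.
Write w = xyz as guaranteed by the lemma, with |xy| ≤ p and |y| ≥ 1.
The first p characters of w are a's, so xy (and hence y) consists only of a's. Write y = a^k, 1 ≤ k ≤ p.
Pump with i = 2: xy^2z = a^{p+k} c b^p, which would require p+k = p. But k ≥ 1, so xy^2z ∉ L.
This is a contradiction; hence L is not regular.

a^{p+k} c b^p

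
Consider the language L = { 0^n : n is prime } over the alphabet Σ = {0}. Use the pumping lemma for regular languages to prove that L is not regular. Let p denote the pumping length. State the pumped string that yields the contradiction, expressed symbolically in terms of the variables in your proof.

0^{q(1+k)}

Assume L is regular; let p be its pumping constant.
Let q be a prime with q ≥ p+2 (infinitely many primes exist), and take w = 0^q ∈ L with |w| = q ≥ p.
Write w = xyz as guaranteed by the lemma, with |xy| ≤ p and y is nonempty.
Then y = 0^k for some k with 1 ≤ k ≤ p.
Since 1 ≤ k ≤ p, |xz| = q-k. Pump with i = q+1: |xy^{q+1}z| = (q-k)+(q+1)k = q+qk = q(1+k), which is composite (both factors ≥ 2). So xy^{q+1}z = 0^{q(1+k)} ∉ L.
This is a contradiction; hence L is not regular.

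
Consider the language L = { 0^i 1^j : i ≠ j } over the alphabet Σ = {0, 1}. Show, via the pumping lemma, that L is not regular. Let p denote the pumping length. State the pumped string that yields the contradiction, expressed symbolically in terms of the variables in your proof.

0^{p+p!} 1^{p+p!}

Toward a contradiction, assume L is regular with pumping length p.
Choose w = 0^p 1^{p+p!}. Since p ≠ p+p!, w ∈ L; and |w| ≥ p.
The pumping lemma gives a decomposition w = xyz where |xy| ≤ p and |y| > 0.
Because |xy| ≤ p and w begins with p copies of 0, we have y = 0^k with 1 ≤ k ≤ p.
Since 1 ≤ k ≤ p, k divides p!; set t = 1 + p!/k. Then xy^t z has p + (p!/k)·k = p + p! copies of 0. Now the 0-count equals the 1-count, so i ≠ j fails. So xy^t z = 0^{p+p!} 1^{p+p!} ∉ L.
This contradicts the pumping lemma, so L is not regular.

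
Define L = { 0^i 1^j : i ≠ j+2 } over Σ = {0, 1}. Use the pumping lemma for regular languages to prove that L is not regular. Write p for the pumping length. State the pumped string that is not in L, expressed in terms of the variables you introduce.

Suppose for contradiction that L is regular, and let p be the pumping length.
Choose w = 0^p 1^{p+p!-2}. Since p ≠ (p+p!-2)+2 = p+p!, w ∈ L; and |w| ≥ p.
The pumping lemma gives a decomposition w = xyz where |xy| ≤ p and |y| ≥ 1.
Since the first p symbols of w are all 0's and |xy| ≤ p, y lies entirely in the leading 0-block: y = 0^k for some k with 1 ≤ k ≤ p.
Since 1 ≤ k ≤ p, k divides p!; set t = 1 + p!/k. Then xy^t z has p + (p!/k)·k = p + p! copies of 0. Now the 0-count is p+p! and (1-count)+2 = (p+p!-2)+2 = p+p!, so i ≠ j+2 fails. So xy^t z = 0^{p+p!} 1^{p+p!-2} ∉ L.
This contradicts the pumping lemma, so L is not regular.

0^{p+p!} 1^{p+p!-2}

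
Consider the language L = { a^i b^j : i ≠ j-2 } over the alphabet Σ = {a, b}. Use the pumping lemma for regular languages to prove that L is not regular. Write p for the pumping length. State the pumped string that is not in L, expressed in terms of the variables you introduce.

Toward a contradiction, assume L is regular with pumping length p.
Choose w = a^p b^{p+p!+2}. Since p ≠ (p+p!+2)-2 = p+p!, w ∈ L; and |w| ≥ p.
The pumping lemma gives a decomposition w = xyz where |xy| ≤ p and |y| > 0.
Because |xy| ≤ p and w begins with p copies of a, we have y = a^k with 1 ≤ k ≤ p.
Since 1 ≤ k ≤ p, k divides p!; set t = 1 + p!/k. Then xy^t z has p + (p!/k)·k = p + p! copies of a. Now the a-count is p+p! and (b-count)-2 = (p+p!+2)-2 = p+p!, so i ≠ j-2 fails. So xy^t z = a^{p+p!} b^{p+p!+2} ∉ L.
This is a contradiction; hence L is not regular.

a^{p+p!} b^{p+p!+2}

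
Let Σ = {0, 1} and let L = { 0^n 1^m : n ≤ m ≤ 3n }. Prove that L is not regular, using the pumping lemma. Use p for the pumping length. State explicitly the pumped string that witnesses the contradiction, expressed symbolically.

Suppose for contradiction that L is regular, and let p be the pumping length.
Take w = 0^p 1^p ∈ L (since p ≤ p ≤ 3p), with |w| = 2p ≥ p.
The pumping lemma gives a decomposition w = xyz where |xy| ≤ p and |y| > 0.
Since the first p symbols of w are all 0's and |xy| ≤ p, y lies entirely in the leading 0-block: y = 0^k for some k with 1 ≤ k ≤ p.
Pump with i = 2: xy^2z = 0^{p+k} 1^p. Now n = p+k > p = m, so the condition n ≤ m fails. Thus xy^2z ∉ L.
This contradicts the pumping lemma, so L is not regular.

0^{p+k} 1^p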